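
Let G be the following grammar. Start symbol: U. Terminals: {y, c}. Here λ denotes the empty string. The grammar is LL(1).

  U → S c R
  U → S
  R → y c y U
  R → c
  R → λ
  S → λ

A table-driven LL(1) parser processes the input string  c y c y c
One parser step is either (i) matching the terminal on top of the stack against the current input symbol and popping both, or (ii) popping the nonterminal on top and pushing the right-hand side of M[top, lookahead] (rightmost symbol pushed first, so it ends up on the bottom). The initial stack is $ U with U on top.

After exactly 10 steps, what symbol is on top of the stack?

      Stack      Input        Action
   1  $ U        c y c y c $  expand U → S c R
   2  $ R c S    c y c y c $  expand S → λ
   3  $ R c      c y c y c $  match c
   4  $ R        y c y c $    expand R → y c y U
   5  $ U y c y  y c y c $    match y
   6  $ U y c    c y c $      match c
   7  $ U y      y c $        match y
   8  $ U        c $          expand U → S c R
   9  $ R c S    c $          expand S → λ
  10  $ R c      c $          match c
Stack after step 10: $ R (top = R).

R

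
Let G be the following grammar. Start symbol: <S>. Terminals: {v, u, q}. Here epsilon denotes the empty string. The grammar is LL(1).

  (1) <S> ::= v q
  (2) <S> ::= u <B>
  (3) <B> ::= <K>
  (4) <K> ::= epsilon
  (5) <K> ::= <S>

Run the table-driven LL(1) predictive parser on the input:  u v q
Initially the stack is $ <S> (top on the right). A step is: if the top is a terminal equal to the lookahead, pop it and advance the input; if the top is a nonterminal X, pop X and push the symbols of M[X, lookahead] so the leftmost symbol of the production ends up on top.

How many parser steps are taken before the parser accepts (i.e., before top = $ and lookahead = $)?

7

     Stack    Input    Action
  1  $ <S>    u v q $  expand <S> ::= u <B>
  2  $ <B> u  u v q $  match u
  3  $ <B>    v q $    expand <B> ::= <K>
  4  $ <K>    v q $    expand <K> ::= <S>
  5  $ <S>    v q $    expand <S> ::= v q
  6  $ q v    v q $    match v
  7  $ q      q $      match q
Accept reached after 7 steps.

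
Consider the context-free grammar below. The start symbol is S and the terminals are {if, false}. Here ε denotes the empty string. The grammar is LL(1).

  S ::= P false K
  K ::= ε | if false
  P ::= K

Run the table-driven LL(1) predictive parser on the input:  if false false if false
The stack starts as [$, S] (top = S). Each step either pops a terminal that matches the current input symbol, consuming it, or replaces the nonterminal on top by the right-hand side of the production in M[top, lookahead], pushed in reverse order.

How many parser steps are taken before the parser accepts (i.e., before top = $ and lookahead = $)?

9

     Stack               Input                      Action
  1  $ S                 if false false if false $  expand S ::= P false K
  2  $ K false P         if false false if false $  expand P ::= K
  3  $ K false K         if false false if false $  expand K ::= if false
  4  $ K false false if  if false false if false $  match if
  5  $ K false false     false false if false $     match false
  6  $ K false           false if false $           match false
  7  $ K                 if false $                 expand K ::= if false
  8  $ false if          if false $                 match if
  9  $ false             false $                    match false
Accept reached after 9 steps.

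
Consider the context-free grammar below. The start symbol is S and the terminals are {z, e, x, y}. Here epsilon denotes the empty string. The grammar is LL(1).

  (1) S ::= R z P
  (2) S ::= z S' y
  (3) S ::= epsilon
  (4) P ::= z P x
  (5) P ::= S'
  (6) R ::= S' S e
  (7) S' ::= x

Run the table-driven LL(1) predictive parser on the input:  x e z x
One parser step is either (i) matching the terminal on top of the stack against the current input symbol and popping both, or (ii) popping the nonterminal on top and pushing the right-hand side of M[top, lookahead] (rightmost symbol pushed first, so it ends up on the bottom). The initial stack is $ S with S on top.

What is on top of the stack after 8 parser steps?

     Stack         Input      Action
  1  $ S           x e z x $  expand S ::= R z P
  2  $ P z R       x e z x $  expand R ::= S' S e
  3  $ P z e S S'  x e z x $  expand S' ::= x
  4  $ P z e S x   x e z x $  match x
  5  $ P z e S     e z x $    expand S ::= epsilon
  6  $ P z e       e z x $    match e
  7  $ P z         z x $      match z
  8  $ P           x $        expand P ::= S'
Stack after step 8: $ S' (top = S').

S'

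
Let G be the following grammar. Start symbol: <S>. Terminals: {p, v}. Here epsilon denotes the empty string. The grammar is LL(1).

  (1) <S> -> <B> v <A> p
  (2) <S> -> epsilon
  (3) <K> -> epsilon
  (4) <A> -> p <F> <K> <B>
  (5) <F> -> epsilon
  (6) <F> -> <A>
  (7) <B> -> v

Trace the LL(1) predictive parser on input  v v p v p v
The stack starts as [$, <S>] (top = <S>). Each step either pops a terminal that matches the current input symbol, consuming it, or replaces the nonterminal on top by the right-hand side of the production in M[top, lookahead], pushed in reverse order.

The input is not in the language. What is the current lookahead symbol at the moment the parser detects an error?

v

      Stack              Input          Action
   1  $ <S>              v v p v p v $  expand <S> -> <B> v <A> p
   2  $ p <A> v <B>      v v p v p v $  expand <B> -> v
   3  $ p <A> v v        v v p v p v $  match v
   4  $ p <A> v          v p v p v $    match v
   5  $ p <A>            p v p v $      expand <A> -> p <F> <K> <B>
   6  $ p <B> <K> <F> p  p v p v $      match p
   7  $ p <B> <K> <F>    v p v $        expand <F> -> epsilon
   8  $ p <B> <K>        v p v $        expand <K> -> epsilon
   9  $ p <B>            v p v $        expand <B> -> v
  10  $ p v              v p v $        match v
  11  $ p                p v $          match p
  12  $                  v $            error: stack empty but input remains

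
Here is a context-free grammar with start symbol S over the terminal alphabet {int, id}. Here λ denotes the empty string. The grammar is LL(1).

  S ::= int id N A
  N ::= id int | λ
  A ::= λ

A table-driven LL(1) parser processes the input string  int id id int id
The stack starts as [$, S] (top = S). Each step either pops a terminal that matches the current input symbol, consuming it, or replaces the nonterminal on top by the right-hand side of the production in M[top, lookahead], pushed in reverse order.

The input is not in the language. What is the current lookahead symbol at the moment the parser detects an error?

id

step 1: stack=$ S  input=int id id int id $  — expand S ::= int id N A
step 2: stack=$ A N id int  input=int id id int id $  — match int
step 3: stack=$ A N id  input=id id int id $  — match id
step 4: stack=$ A N  input=id int id $  — expand N ::= id int
step 5: stack=$ A int id  input=id int id $  — match id
step 6: stack=$ A int  input=int id $  — match int
step 7: stack=$ A  input=id $  — error: M[A, id] is empty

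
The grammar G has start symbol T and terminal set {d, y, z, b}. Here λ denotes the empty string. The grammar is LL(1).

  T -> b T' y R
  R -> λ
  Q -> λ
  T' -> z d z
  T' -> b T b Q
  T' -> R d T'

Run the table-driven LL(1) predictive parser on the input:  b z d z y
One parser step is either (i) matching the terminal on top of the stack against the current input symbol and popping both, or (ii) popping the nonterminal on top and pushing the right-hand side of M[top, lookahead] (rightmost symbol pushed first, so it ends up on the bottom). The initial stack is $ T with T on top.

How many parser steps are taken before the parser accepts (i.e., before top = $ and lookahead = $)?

step 1: stack=$ T  input=b z d z y $  — expand T -> b T' y R
step 2: stack=$ R y T' b  input=b z d z y $  — match b
step 3: stack=$ R y T'  input=z d z y $  — expand T' -> z d z
step 4: stack=$ R y z d z  input=z d z y $  — match z
step 5: stack=$ R y z d  input=d z y $  — match d
step 6: stack=$ R y z  input=z y $  — match z
step 7: stack=$ R y  input=y $  — match y
step 8: stack=$ R  input=$  — expand R -> λ
Accept reached after 8 steps.

8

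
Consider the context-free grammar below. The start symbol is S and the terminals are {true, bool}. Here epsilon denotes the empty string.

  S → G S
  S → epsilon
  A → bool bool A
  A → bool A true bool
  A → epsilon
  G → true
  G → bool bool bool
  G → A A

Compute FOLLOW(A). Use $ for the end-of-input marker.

{$, bool, true}

FIRST(A) = {epsilon, bool}
FIRST(G) = {epsilon, bool, true}  (via A A)
FIRST(S) = {epsilon, bool, true}  (via G S)
FOLLOW(S) includes $ since S is the start symbol.
FOLLOW(S): in S→G S, the suffix after S is empty (adds nothing new). Thus FOLLOW(S) = {$}.
FOLLOW(G): in S→G S, G is followed by S with FIRST {epsilon, bool, true}; in S→G S, the suffix after G is nullable, so FOLLOW(G) ⊇ FOLLOW(S) = {$}. Thus FOLLOW(G) = {$, bool, true}.
FOLLOW(A): in A→bool bool A, the suffix after A is empty (adds nothing new); in A→bool A true bool, A is followed by true bool with FIRST {true}; in G→A A (occurrence 1), A is followed by A with FIRST {epsilon, bool}; in G→A A (occurrence 1), the suffix after A is nullable, so FOLLOW(A) ⊇ FOLLOW(G) = {$, bool, true}; in G→A A (occurrence 2), the suffix after A is empty, so FOLLOW(A) ⊇ FOLLOW(G) = {$, bool, true}. Thus FOLLOW(A) = {$, bool, true}.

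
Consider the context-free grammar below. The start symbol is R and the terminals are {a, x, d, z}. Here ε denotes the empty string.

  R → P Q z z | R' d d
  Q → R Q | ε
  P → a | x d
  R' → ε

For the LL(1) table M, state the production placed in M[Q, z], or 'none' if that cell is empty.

Q → ε

FIRST(P) = {a, x}
FIRST(R') = {ε}
FIRST(R) = {a, d, x}  (via P Q z z, R' d d)
FIRST(Q) = {ε, a, d, x}  (via R Q)
FOLLOW(R) includes $ since R is the start symbol.
FOLLOW(Q): in R→P Q z z, Q is followed by z z with FIRST {z}; in Q→R Q, the suffix after Q is empty (adds nothing new). Thus FOLLOW(Q) = {z}.
For Q → R Q: FIRST(R Q) = {a, d, x}, so it goes in M[Q, t] for t ∈ {a, d, x}.
For Q → ε: FIRST(ε) = {ε}, so it goes in M[Q, t] for t ∈ {}; since ε ∈ FIRST, also for every t ∈ FOLLOW(Q) = {z}.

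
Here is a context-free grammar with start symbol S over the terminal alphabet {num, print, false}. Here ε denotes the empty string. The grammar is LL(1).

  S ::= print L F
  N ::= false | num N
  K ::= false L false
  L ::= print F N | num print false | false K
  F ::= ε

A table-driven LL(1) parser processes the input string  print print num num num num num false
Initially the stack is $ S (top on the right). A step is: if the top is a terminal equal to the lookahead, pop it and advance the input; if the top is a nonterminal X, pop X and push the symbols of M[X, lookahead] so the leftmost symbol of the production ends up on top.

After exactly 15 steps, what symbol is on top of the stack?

N

step 1: stack=$ S  input=print print num num num num num false $  — expand S ::= print L F
step 2: stack=$ F L print  input=print print num num num num num false $  — match print
step 3: stack=$ F L  input=print num num num num num false $  — expand L ::= print F N
step 4: stack=$ F N F print  input=print num num num num num false $  — match print
step 5: stack=$ F N F  input=num num num num num false $  — expand F ::= ε
step 6: stack=$ F N  input=num num num num num false $  — expand N ::= num N
step 7: stack=$ F N num  input=num num num num num false $  — match num
step 8: stack=$ F N  input=num num num num false $  — expand N ::= num N
step 9: stack=$ F N num  input=num num num num false $  — match num
step 10: stack=$ F N  input=num num num false $  — expand N ::= num N
step 11: stack=$ F N num  input=num num num false $  — match num
step 12: stack=$ F N  input=num num false $  — expand N ::= num N
step 13: stack=$ F N num  input=num num false $  — match num
step 14: stack=$ F N  input=num false $  — expand N ::= num N
step 15: stack=$ F N num  input=num false $  — match num
Stack after step 15: $ F N (top = N).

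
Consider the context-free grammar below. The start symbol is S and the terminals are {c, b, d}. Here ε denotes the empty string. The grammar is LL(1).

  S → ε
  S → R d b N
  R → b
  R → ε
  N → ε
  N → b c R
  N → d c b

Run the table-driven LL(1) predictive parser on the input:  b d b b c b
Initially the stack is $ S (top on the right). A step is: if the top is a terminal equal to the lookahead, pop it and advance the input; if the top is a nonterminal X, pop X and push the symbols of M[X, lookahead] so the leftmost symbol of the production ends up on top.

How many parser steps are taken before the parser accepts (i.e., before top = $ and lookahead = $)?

10

      Stack      Input          Action
   1  $ S        b d b b c b $  expand S → R d b N
   2  $ N b d R  b d b b c b $  expand R → b
   3  $ N b d b  b d b b c b $  match b
   4  $ N b d    d b b c b $    match d
   5  $ N b      b b c b $      match b
   6  $ N        b c b $        expand N → b c R
   7  $ R c b    b c b $        match b
   8  $ R c      c b $          match c
   9  $ R        b $            expand R → b
  10  $ b        b $            match b
Accept reached after 10 steps.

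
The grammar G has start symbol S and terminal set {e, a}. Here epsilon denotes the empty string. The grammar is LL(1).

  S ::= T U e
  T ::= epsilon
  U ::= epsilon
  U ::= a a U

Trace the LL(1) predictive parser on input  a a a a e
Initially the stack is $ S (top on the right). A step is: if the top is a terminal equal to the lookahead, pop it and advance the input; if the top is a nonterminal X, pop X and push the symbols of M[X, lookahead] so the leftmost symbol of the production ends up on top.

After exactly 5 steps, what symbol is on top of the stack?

step 1: stack=$ S  input=a a a a e $  — expand S ::= T U e
step 2: stack=$ e U T  input=a a a a e $  — expand T ::= epsilon
step 3: stack=$ e U  input=a a a a e $  — expand U ::= a a U
step 4: stack=$ e U a a  input=a a a a e $  — match a
step 5: stack=$ e U a  input=a a a e $  — match a
Stack after step 5: $ e U (top = U).

U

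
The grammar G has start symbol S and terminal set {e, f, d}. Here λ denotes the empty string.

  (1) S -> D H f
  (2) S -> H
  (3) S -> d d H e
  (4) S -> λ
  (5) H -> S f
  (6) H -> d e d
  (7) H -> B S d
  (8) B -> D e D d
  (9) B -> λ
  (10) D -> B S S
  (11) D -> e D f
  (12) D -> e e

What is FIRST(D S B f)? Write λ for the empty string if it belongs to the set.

{d, e, f}

FIRST(S) = {λ, d, e, f}  (via D H f, H)
FIRST(H) = {d, e, f}  (via S f, B S d)
FIRST(B) = {λ, d, e, f}  (via D e D d)
FIRST(D) = {λ, d, e, f}  (via B S S)
FIRST(D S B f): take FIRST of each symbol in turn, carrying on past any symbol whose FIRST contains λ; result {d, e, f}.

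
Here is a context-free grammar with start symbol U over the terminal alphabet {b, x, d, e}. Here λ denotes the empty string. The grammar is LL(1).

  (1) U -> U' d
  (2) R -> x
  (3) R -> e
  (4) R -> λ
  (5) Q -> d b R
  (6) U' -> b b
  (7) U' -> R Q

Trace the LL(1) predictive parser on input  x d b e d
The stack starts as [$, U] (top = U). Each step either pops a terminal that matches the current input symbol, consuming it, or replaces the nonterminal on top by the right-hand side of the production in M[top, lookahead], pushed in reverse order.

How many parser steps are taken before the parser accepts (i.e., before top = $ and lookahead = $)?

step 1: stack=$ U  input=x d b e d $  — expand U -> U' d
step 2: stack=$ d U'  input=x d b e d $  — expand U' -> R Q
step 3: stack=$ d Q R  input=x d b e d $  — expand R -> x
step 4: stack=$ d Q x  input=x d b e d $  — match x
step 5: stack=$ d Q  input=d b e d $  — expand Q -> d b R
step 6: stack=$ d R b d  input=d b e d $  — match d
step 7: stack=$ d R b  input=b e d $  — match b
step 8: stack=$ d R  input=e d $  — expand R -> e
step 9: stack=$ d e  input=e d $  — match e
step 10: stack=$ d  input=d $  — match d
Accept reached after 10 steps.

10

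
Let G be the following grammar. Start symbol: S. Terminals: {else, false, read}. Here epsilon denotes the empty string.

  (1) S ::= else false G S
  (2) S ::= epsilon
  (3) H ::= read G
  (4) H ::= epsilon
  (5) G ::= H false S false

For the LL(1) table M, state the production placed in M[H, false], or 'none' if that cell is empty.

FIRST(S) = {epsilon, else}
FIRST(H) = {epsilon, read}
FIRST(G) = {false, read}  (via H false S false)
FOLLOW(S) includes $ since S is the start symbol.
FOLLOW(H): in G::=H false S false, H is followed by false S false with FIRST {false}. Thus FOLLOW(H) = {false}.
For H ::= read G: FIRST(read G) = {read}, so it goes in M[H, t] for t ∈ {read}.
For H ::= epsilon: FIRST(epsilon) = {epsilon}, so it goes in M[H, t] for t ∈ {}; since epsilon ∈ FIRST, also for every t ∈ FOLLOW(H) = {false}.

H ::= epsilon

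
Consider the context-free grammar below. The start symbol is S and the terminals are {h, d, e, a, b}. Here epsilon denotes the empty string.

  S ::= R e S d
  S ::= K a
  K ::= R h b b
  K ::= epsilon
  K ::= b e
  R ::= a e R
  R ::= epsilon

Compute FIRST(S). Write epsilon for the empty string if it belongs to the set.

FIRST(R) = {epsilon, a}
FIRST(K) = {epsilon, a, b, h}  (via R h b b)
FIRST(S) = {a, b, e, h}  (via R e S d, K a)

{a, b, e, h}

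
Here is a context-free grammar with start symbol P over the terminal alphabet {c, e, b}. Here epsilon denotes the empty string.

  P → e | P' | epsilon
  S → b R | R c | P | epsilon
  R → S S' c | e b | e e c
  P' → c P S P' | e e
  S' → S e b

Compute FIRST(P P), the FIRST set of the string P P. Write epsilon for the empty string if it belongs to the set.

FIRST(P') = {c, e}
FIRST(P) = {epsilon, c, e}  (via P')
FIRST(S) = {epsilon, b, c, e}  (via R c, P)
FIRST(S') = {b, c, e}  (via S e b)
FIRST(R) = {b, c, e}  (via S S' c)
FIRST(P P): take FIRST of each symbol in turn, carrying on past any symbol whose FIRST contains epsilon; result {epsilon, c, e}.

{epsilon, c, e}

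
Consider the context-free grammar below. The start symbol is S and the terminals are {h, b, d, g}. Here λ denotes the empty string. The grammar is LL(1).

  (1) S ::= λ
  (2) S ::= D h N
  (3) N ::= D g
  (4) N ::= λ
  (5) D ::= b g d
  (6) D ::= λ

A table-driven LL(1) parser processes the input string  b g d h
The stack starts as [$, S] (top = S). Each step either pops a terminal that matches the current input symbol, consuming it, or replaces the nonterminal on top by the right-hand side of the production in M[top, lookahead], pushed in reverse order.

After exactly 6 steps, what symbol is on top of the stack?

N

step 1: stack=$ S  input=b g d h $  — expand S ::= D h N
step 2: stack=$ N h D  input=b g d h $  — expand D ::= b g d
step 3: stack=$ N h d g b  input=b g d h $  — match b
step 4: stack=$ N h d g  input=g d h $  — match g
step 5: stack=$ N h d  input=d h $  — match d
step 6: stack=$ N h  input=h $  — match h
Stack after step 6: $ N (top = N).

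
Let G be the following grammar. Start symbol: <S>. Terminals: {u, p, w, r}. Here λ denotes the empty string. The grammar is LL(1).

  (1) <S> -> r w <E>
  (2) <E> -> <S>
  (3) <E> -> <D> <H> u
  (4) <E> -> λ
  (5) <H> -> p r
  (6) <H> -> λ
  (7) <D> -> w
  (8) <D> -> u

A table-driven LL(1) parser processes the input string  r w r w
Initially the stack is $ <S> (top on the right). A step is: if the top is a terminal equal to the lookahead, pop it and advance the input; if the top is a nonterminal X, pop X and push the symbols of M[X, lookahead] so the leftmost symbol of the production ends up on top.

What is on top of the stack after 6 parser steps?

w

step 1: stack=$ <S>  input=r w r w $  — expand <S> -> r w <E>
step 2: stack=$ <E> w r  input=r w r w $  — match r
step 3: stack=$ <E> w  input=w r w $  — match w
step 4: stack=$ <E>  input=r w $  — expand <E> -> <S>
step 5: stack=$ <S>  input=r w $  — expand <S> -> r w <E>
step 6: stack=$ <E> w r  input=r w $  — match r
Stack after step 6: $ <E> w (top = w).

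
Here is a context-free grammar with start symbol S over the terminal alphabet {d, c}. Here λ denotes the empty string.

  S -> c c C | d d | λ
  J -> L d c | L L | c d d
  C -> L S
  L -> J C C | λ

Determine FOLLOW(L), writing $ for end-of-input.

FIRST(S): from S->c c C we get {c}; from S->d d we get {d}; from S->λ we get {λ}. So FIRST(S) = {λ, c, d}.
FIRST(J): from J->L d c we get {c, d}; from J->L L we get {λ, c, d}; from J->c d d we get {c}. So FIRST(J) = {λ, c, d}.
FIRST(C): from C->L S we get {λ, c, d}. So FIRST(C) = {λ, c, d}.
FIRST(L): from L->J C C we get {λ, c, d}; from L->λ we get {λ}. So FIRST(L) = {λ, c, d}.
FOLLOW(S) includes $ since S is the start symbol.
FOLLOW(S): in C->L S, the suffix after S is empty, so FOLLOW(S) ⊇ FOLLOW(C) = {$, c, d}. Thus FOLLOW(S) = {$, c, d}.
FOLLOW(J): in L->J C C, J is followed by C C with FIRST {λ, c, d}; in L->J C C, the suffix after J is nullable, so FOLLOW(J) ⊇ FOLLOW(L) = {$, c, d}. Thus FOLLOW(J) = {$, c, d}.
FOLLOW(C): in S->c c C, the suffix after C is empty, so FOLLOW(C) ⊇ FOLLOW(S) = {$, c, d}; in L->J C C (occurrence 1), C is followed by C with FIRST {λ, c, d}; in L->J C C (occurrence 1), the suffix after C is nullable, so FOLLOW(C) ⊇ FOLLOW(L) = {$, c, d}; in L->J C C (occurrence 2), the suffix after C is empty, so FOLLOW(C) ⊇ FOLLOW(L) = {$, c, d}. Thus FOLLOW(C) = {$, c, d}.
FOLLOW(L): in J->L d c, L is followed by d c with FIRST {d}; in J->L L (occurrence 1), L is followed by L with FIRST {λ, c, d}; in J->L L (occurrence 1), the suffix after L is nullable, so FOLLOW(L) ⊇ FOLLOW(J) = {$, c, d}; in J->L L (occurrence 2), the suffix after L is empty, so FOLLOW(L) ⊇ FOLLOW(J) = {$, c, d}; in C->L S, L is followed by S with FIRST {λ, c, d}; in C->L S, the suffix after L is nullable, so FOLLOW(L) ⊇ FOLLOW(C) = {$, c, d}. Thus FOLLOW(L) = {$, c, d}.

{$, c, d}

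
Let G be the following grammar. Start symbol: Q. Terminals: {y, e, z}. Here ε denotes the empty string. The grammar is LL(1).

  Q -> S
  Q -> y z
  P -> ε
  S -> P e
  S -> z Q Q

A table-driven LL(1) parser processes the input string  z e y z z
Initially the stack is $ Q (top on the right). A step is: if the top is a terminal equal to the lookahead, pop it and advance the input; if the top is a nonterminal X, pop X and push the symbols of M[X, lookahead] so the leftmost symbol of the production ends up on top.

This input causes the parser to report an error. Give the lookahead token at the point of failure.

step 1: stack=$ Q  input=z e y z z $  — expand Q -> S
step 2: stack=$ S  input=z e y z z $  — expand S -> z Q Q
step 3: stack=$ Q Q z  input=z e y z z $  — match z
step 4: stack=$ Q Q  input=e y z z $  — expand Q -> S
step 5: stack=$ Q S  input=e y z z $  — expand S -> P e
step 6: stack=$ Q e P  input=e y z z $  — expand P -> ε
step 7: stack=$ Q e  input=e y z z $  — match e
step 8: stack=$ Q  input=y z z $  — expand Q -> y z
step 9: stack=$ z y  input=y z z $  — match y
step 10: stack=$ z  input=z z $  — match z
step 11: stack=$  input=z $  — error: stack empty but input remains

z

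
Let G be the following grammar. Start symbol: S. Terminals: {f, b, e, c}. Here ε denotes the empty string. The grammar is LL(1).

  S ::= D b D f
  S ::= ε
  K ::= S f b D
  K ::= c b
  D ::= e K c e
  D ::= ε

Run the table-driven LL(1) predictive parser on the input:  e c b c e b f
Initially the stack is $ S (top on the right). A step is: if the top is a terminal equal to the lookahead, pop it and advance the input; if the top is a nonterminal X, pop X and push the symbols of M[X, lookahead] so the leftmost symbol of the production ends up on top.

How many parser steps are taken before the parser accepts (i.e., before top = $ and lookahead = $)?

      Stack            Input            Action
   1  $ S              e c b c e b f $  expand S ::= D b D f
   2  $ f D b D        e c b c e b f $  expand D ::= e K c e
   3  $ f D b e c K e  e c b c e b f $  match e
   4  $ f D b e c K    c b c e b f $    expand K ::= c b
   5  $ f D b e c b c  c b c e b f $    match c
   6  $ f D b e c b    b c e b f $      match b
   7  $ f D b e c      c e b f $        match c
   8  $ f D b e        e b f $          match e
   9  $ f D b          b f $            match b
  10  $ f D            f $              expand D ::= ε
  11  $ f              f $              match f
Accept reached after 11 steps.

11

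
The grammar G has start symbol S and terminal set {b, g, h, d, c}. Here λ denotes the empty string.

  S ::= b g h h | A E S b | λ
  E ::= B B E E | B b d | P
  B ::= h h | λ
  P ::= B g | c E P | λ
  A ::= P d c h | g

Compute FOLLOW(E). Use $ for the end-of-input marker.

{b, c, d, g, h}

FIRST(B): from B::=h h we get {h}; from B::=λ we get {λ}. So FIRST(B) = {λ, h}.
FIRST(P): from P::=B g we get {g, h}; from P::=c E P we get {c}; from P::=λ we get {λ}. So FIRST(P) = {λ, c, g, h}.
FIRST(E): from E::=B B E E we get {λ, b, c, g, h}; from E::=B b d we get {b, h}; from E::=P we get {λ, c, g, h}. So FIRST(E) = {λ, b, c, g, h}.
FIRST(A): from A::=P d c h we get {c, d, g, h}; from A::=g we get {g}. So FIRST(A) = {c, d, g, h}.
FIRST(S): from S::=b g h h we get {b}; from S::=A E S b we get {c, d, g, h}; from S::=λ we get {λ}. So FIRST(S) = {λ, b, c, d, g, h}.
FOLLOW(S) includes $ since S is the start symbol.
FOLLOW(S): in S::=A E S b, S is followed by b with FIRST {b}. Thus FOLLOW(S) = {$, b}.
FOLLOW(A): in S::=A E S b, A is followed by E S b with FIRST {b, c, d, g, h}. Thus FOLLOW(A) = {b, c, d, g, h}.
FOLLOW(E): in S::=A E S b, E is followed by S b with FIRST {b, c, d, g, h}; in E::=B B E E (occurrence 1), E is followed by E with FIRST {λ, b, c, g, h}; in E::=B B E E (occurrence 1), the suffix after E is nullable (adds nothing new); in E::=B B E E (occurrence 2), the suffix after E is empty (adds nothing new); in P::=c E P, E is followed by P with FIRST {λ, c, g, h}; in P::=c E P, the suffix after E is nullable, so FOLLOW(E) ⊇ FOLLOW(P) = {b, c, d, g, h}. Thus FOLLOW(E) = {b, c, d, g, h}.
FOLLOW(B): in E::=B B E E (occurrence 1), B is followed by B E E with FIRST {λ, b, c, g, h}; in E::=B B E E (occurrence 1), the suffix after B is nullable, so FOLLOW(B) ⊇ FOLLOW(E) = {b, c, d, g, h}; in E::=B B E E (occurrence 2), B is followed by E E with FIRST {λ, b, c, g, h}; in E::=B B E E (occurrence 2), the suffix after B is nullable, so FOLLOW(B) ⊇ FOLLOW(E) = {b, c, d, g, h}; in E::=B b d, B is followed by b d with FIRST {b}; in P::=B g, B is followed by g with FIRST {g}. Thus FOLLOW(B) = {b, c, d, g, h}.
FOLLOW(P): in E::=P, the suffix after P is empty, so FOLLOW(P) ⊇ FOLLOW(E) = {b, c, d, g, h}; in P::=c E P, the suffix after P is empty (adds nothing new); in A::=P d c h, P is followed by d c h with FIRST {d}. Thus FOLLOW(P) = {b, c, d, g, h}.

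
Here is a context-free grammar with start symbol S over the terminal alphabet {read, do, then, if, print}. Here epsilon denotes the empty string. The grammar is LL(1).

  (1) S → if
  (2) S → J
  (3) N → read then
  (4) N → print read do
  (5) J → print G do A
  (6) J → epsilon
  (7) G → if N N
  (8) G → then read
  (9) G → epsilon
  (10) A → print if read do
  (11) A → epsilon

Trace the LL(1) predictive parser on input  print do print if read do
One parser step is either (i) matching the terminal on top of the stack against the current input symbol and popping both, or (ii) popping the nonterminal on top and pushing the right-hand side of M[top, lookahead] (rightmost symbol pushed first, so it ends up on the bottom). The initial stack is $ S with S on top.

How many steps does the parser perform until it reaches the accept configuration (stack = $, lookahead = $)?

10

      Stack               Input                        Action
   1  $ S                 print do print if read do $  expand S → J
   2  $ J                 print do print if read do $  expand J → print G do A
   3  $ A do G print      print do print if read do $  match print
   4  $ A do G            do print if read do $        expand G → epsilon
   5  $ A do              do print if read do $        match do
   6  $ A                 print if read do $           expand A → print if read do
   7  $ do read if print  print if read do $           match print
   8  $ do read if        if read do $                 match if
   9  $ do read           read do $                    match read
  10  $ do                do $                         match do
Accept reached after 10 steps.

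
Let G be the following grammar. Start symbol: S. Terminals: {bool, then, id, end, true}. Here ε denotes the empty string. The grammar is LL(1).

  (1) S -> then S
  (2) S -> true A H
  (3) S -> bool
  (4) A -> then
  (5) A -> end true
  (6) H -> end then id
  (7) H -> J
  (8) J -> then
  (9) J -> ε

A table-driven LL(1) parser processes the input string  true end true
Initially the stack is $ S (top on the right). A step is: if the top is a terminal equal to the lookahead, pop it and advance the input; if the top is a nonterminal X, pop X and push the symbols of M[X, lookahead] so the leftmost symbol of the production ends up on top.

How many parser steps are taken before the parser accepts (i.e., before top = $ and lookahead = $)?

     Stack         Input            Action
  1  $ S           true end true $  expand S -> true A H
  2  $ H A true    true end true $  match true
  3  $ H A         end true $       expand A -> end true
  4  $ H true end  end true $       match end
  5  $ H true      true $           match true
  6  $ H           $                expand H -> J
  7  $ J           $                expand J -> ε
Accept reached after 7 steps.

7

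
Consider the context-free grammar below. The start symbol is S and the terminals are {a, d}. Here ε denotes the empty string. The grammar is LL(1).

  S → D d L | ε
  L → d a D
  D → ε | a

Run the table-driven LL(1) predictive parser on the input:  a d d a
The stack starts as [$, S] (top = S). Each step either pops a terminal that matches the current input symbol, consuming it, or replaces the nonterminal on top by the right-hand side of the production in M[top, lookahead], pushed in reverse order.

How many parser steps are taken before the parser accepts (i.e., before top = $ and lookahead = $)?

8

step 1: stack=$ S  input=a d d a $  — expand S → D d L
step 2: stack=$ L d D  input=a d d a $  — expand D → a
step 3: stack=$ L d a  input=a d d a $  — match a
step 4: stack=$ L d  input=d d a $  — match d
step 5: stack=$ L  input=d a $  — expand L → d a D
step 6: stack=$ D a d  input=d a $  — match d
step 7: stack=$ D a  input=a $  — match a
step 8: stack=$ D  input=$  — expand D → ε
Accept reached after 8 steps.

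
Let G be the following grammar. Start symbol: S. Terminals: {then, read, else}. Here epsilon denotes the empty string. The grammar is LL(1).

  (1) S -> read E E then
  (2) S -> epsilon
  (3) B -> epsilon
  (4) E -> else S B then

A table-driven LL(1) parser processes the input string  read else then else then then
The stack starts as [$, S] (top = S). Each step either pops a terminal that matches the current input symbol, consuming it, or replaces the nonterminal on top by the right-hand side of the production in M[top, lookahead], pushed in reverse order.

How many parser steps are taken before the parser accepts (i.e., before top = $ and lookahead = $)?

13

step 1: stack=$ S  input=read else then else then then $  — expand S -> read E E then
step 2: stack=$ then E E read  input=read else then else then then $  — match read
step 3: stack=$ then E E  input=else then else then then $  — expand E -> else S B then
step 4: stack=$ then E then B S else  input=else then else then then $  — match else
step 5: stack=$ then E then B S  input=then else then then $  — expand S -> epsilon
step 6: stack=$ then E then B  input=then else then then $  — expand B -> epsilon
step 7: stack=$ then E then  input=then else then then $  — match then
step 8: stack=$ then E  input=else then then $  — expand E -> else S B then
step 9: stack=$ then then B S else  input=else then then $  — match else
step 10: stack=$ then then B S  input=then then $  — expand S -> epsilon
step 11: stack=$ then then B  input=then then $  — expand B -> epsilon
step 12: stack=$ then then  input=then then $  — match then
step 13: stack=$ then  input=then $  — match then
Accept reached after 13 steps.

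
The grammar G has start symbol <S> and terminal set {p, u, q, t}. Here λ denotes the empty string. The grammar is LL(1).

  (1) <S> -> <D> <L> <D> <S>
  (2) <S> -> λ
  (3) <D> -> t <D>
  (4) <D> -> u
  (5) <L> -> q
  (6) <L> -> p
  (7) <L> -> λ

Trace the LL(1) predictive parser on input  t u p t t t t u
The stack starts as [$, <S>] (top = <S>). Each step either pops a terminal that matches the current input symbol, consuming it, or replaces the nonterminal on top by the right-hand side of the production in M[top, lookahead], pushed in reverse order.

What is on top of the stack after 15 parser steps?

<D>

      Stack                Input              Action
   1  $ <S>                t u p t t t t u $  expand <S> -> <D> <L> <D> <S>
   2  $ <S> <D> <L> <D>    t u p t t t t u $  expand <D> -> t <D>
   3  $ <S> <D> <L> <D> t  t u p t t t t u $  match t
   4  $ <S> <D> <L> <D>    u p t t t t u $    expand <D> -> u
   5  $ <S> <D> <L> u      u p t t t t u $    match u
   6  $ <S> <D> <L>        p t t t t u $      expand <L> -> p
   7  $ <S> <D> p          p t t t t u $      match p
   8  $ <S> <D>            t t t t u $        expand <D> -> t <D>
   9  $ <S> <D> t          t t t t u $        match t
  10  $ <S> <D>            t t t u $          expand <D> -> t <D>
  11  $ <S> <D> t          t t t u $          match t
  12  $ <S> <D>            t t u $            expand <D> -> t <D>
  13  $ <S> <D> t          t t u $            match t
  14  $ <S> <D>            t u $              expand <D> -> t <D>
  15  $ <S> <D> t          t u $              match t
Stack after step 15: $ <S> <D> (top = <D>).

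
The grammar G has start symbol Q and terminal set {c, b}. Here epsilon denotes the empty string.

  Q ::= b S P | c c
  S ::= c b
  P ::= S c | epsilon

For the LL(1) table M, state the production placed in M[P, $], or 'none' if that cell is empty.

FIRST(Q) = {b, c}
FIRST(S) = {c}
FIRST(P) = {epsilon, c}  (via S c)
FOLLOW(Q) includes $ since Q is the start symbol.
FOLLOW(Q): Q appears on no right-hand side. Thus FOLLOW(Q) = {$}.
FOLLOW(P): in Q::=b S P, the suffix after P is empty, so FOLLOW(P) ⊇ FOLLOW(Q) = {$}. Thus FOLLOW(P) = {$}.
For P ::= S c: FIRST(S c) = {c}, so it goes in M[P, t] for t ∈ {c}.
For P ::= epsilon: FIRST(epsilon) = {epsilon}, so it goes in M[P, t] for t ∈ {}; since epsilon ∈ FIRST, also for every t ∈ FOLLOW(P) = {$}.

P ::= epsilon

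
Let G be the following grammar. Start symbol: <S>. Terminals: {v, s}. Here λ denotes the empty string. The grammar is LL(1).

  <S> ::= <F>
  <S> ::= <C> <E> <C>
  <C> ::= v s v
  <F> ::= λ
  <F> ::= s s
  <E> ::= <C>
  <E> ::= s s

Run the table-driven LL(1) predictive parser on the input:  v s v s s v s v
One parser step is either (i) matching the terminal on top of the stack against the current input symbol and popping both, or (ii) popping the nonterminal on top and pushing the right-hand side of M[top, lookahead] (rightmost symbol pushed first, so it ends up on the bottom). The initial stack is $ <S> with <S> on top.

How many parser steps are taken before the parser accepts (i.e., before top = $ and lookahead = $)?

12

step 1: stack=$ <S>  input=v s v s s v s v $  — expand <S> ::= <C> <E> <C>
step 2: stack=$ <C> <E> <C>  input=v s v s s v s v $  — expand <C> ::= v s v
step 3: stack=$ <C> <E> v s v  input=v s v s s v s v $  — match v
step 4: stack=$ <C> <E> v s  input=s v s s v s v $  — match s
step 5: stack=$ <C> <E> v  input=v s s v s v $  — match v
step 6: stack=$ <C> <E>  input=s s v s v $  — expand <E> ::= s s
step 7: stack=$ <C> s s  input=s s v s v $  — match s
step 8: stack=$ <C> s  input=s v s v $  — match s
step 9: stack=$ <C>  input=v s v $  — expand <C> ::= v s v
step 10: stack=$ v s v  input=v s v $  — match v
step 11: stack=$ v s  input=s v $  — match s
step 12: stack=$ v  input=v $  — match v
Accept reached after 12 steps.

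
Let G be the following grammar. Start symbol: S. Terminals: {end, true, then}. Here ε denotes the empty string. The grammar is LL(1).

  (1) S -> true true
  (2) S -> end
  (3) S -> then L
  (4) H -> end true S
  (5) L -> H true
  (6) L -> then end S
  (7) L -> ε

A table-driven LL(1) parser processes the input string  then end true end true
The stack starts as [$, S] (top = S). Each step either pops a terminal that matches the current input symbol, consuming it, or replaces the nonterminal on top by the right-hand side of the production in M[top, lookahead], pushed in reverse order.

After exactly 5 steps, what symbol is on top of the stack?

     Stack              Input                     Action
  1  $ S                then end true end true $  expand S -> then L
  2  $ L then           then end true end true $  match then
  3  $ L                end true end true $       expand L -> H true
  4  $ true H           end true end true $       expand H -> end true S
  5  $ true S true end  end true end true $       match end
Stack after step 5: $ true S true (top = true).

true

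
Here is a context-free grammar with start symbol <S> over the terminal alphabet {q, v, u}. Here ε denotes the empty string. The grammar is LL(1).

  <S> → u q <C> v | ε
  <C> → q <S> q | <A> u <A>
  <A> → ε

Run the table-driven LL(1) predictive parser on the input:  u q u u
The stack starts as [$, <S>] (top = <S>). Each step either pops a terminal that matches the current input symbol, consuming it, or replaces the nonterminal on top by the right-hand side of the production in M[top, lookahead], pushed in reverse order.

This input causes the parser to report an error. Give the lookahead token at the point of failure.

     Stack          Input      Action
  1  $ <S>          u q u u $  expand <S> → u q <C> v
  2  $ v <C> q u    u q u u $  match u
  3  $ v <C> q      q u u $    match q
  4  $ v <C>        u u $      expand <C> → <A> u <A>
  5  $ v <A> u <A>  u u $      expand <A> → ε
  6  $ v <A> u      u u $      match u
  7  $ v <A>        u $        expand <A> → ε
  8  $ v            u $        error: top is terminal v but lookahead is u

u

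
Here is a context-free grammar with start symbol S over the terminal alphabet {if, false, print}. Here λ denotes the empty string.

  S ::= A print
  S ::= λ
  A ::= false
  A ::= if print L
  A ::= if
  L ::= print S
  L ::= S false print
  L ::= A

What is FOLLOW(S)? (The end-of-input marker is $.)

{$, false, print}

FIRST(A): from A::=false we get {false}; from A::=if print L we get {if}; from A::=if we get {if}. So FIRST(A) = {false, if}.
FIRST(S): from S::=A print we get {false, if}; from S::=λ we get {λ}. So FIRST(S) = {λ, false, if}.
FIRST(L): from L::=print S we get {print}; from L::=S false print we get {false, if}; from L::=A we get {false, if}. So FIRST(L) = {false, if, print}.
FOLLOW(S) includes $ since S is the start symbol.
FOLLOW(S): in L::=print S, the suffix after S is empty, so FOLLOW(S) ⊇ FOLLOW(L) = {print}; in L::=S false print, S is followed by false print with FIRST {false}. Thus FOLLOW(S) = {$, false, print}.
FOLLOW(A): in S::=A print, A is followed by print with FIRST {print}; in L::=A, the suffix after A is empty, so FOLLOW(A) ⊇ FOLLOW(L) = {print}. Thus FOLLOW(A) = {print}.
FOLLOW(L): in A::=if print L, the suffix after L is empty, so FOLLOW(L) ⊇ FOLLOW(A) = {print}. Thus FOLLOW(L) = {print}.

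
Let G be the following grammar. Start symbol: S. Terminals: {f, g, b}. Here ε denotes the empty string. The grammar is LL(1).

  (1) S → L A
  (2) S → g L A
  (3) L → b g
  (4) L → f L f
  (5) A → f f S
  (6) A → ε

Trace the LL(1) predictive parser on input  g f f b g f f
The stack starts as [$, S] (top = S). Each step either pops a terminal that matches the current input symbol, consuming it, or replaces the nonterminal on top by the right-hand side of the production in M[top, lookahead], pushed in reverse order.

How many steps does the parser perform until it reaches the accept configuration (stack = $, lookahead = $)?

step 1: stack=$ S  input=g f f b g f f $  — expand S → g L A
step 2: stack=$ A L g  input=g f f b g f f $  — match g
step 3: stack=$ A L  input=f f b g f f $  — expand L → f L f
step 4: stack=$ A f L f  input=f f b g f f $  — match f
step 5: stack=$ A f L  input=f b g f f $  — expand L → f L f
step 6: stack=$ A f f L f  input=f b g f f $  — match f
step 7: stack=$ A f f L  input=b g f f $  — expand L → b g
step 8: stack=$ A f f g b  input=b g f f $  — match b
step 9: stack=$ A f f g  input=g f f $  — match g
step 10: stack=$ A f f  input=f f $  — match f
step 11: stack=$ A f  input=f $  — match f
step 12: stack=$ A  input=$  — expand A → ε
Accept reached after 12 steps.

12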